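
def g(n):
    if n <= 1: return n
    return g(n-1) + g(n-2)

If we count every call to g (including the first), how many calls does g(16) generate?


Let C(n) = total calls for g(n)
C(0) = 1, C(1) = 1
C(2) = 1 + C(1) + C(0) = 1 + 1 + 1 = 3
C(3) = 1 + C(2) + C(1) = 1 + 3 + 1 = 5
C(4) = 1 + C(3) + C(2) = 1 + 5 + 3 = 9
C(5) = 1 + C(4) + C(3) = 1 + 9 + 5 = 15
C(6) = 1 + C(5) + C(4) = 1 + 15 + 9 = 25
C(7) = 1 + C(6) + C(5) = 1 + 25 + 15 = 41
C(8) = 1 + C(7) + C(6) = 1 + 41 + 25 = 67
C(9) = 1 + C(8) + C(7) = 1 + 67 + 41 = 109
C(10) = 1 + C(9) + C(8) = 1 + 109 + 67 = 177
C(11) = 1 + C(10) + C(9) = 1 + 177 + 109 = 287
C(12) = 1 + C(11) + C(10) = 1 + 287 + 177 = 465
C(13) = 1 + C(12) + C(11) = 1 + 465 + 287 = 753
C(14) = 1 + C(13) + C(12) = 1 + 753 + 465 = 1219
C(15) = 1 + C(14) + C(13) = 1 + 1219 + 753 = 1973
C(16) = 1 + C(15) + C(14) = 1 + 1973 + 1219 = 3193

3193


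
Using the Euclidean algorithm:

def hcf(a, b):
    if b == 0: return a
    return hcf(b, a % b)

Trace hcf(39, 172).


hcf(39, 172) = hcf(172, 39)
hcf(172, 39) = hcf(39, 16)
hcf(39, 16) = hcf(16, 7)
hcf(16, 7) = hcf(7, 2)
hcf(7, 2) = hcf(2, 1)
hcf(2, 1) = hcf(1, 0)
hcf(1, 0) = 1  (base case)

1


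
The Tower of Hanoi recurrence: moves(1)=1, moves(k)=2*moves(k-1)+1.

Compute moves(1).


moves(1) = 1  (base case)

1


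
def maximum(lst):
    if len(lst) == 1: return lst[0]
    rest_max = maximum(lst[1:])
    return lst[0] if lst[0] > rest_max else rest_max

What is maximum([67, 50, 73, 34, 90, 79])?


maximum([67, 50, 73, 34, 90, 79]): compare 67 with maximum([50, 73, 34, 90, 79])
maximum([50, 73, 34, 90, 79]): compare 50 with maximum([73, 34, 90, 79])
maximum([73, 34, 90, 79]): compare 73 with maximum([34, 90, 79])
maximum([34, 90, 79]): compare 34 with maximum([90, 79])
maximum([90, 79]): compare 90 with maximum([79])
maximum([79]) = 79  (base case)
Compare 90 with 79 -> 90
Compare 34 with 90 -> 90
Compare 73 with 90 -> 90
Compare 50 with 90 -> 90
Compare 67 with 90 -> 90

90


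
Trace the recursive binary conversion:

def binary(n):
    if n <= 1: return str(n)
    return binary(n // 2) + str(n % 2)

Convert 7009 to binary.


binary(7009) = binary(3504) + '1'
binary(3504) = binary(1752) + '0'
binary(1752) = binary(876) + '0'
binary(876) = binary(438) + '0'
binary(438) = binary(219) + '0'
binary(219) = binary(109) + '1'
binary(109) = binary(54) + '1'
binary(54) = binary(27) + '0'
binary(27) = binary(13) + '1'
binary(13) = binary(6) + '1'
binary(6) = binary(3) + '0'
binary(3) = binary(1) + '1'
binary(1) = '1'  (base case)
Concatenating: '1' + '1' + '0' + '1' + '1' + '0' + '1' + '1' + '0' + '0' + '0' + '0' + '1' = '1101101100001'

1101101100001


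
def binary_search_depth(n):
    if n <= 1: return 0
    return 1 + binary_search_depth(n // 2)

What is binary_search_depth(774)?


774 / 2 = 387
387 / 2 = 193
193 / 2 = 96
96 / 2 = 48
48 / 2 = 24
24 / 2 = 12
12 / 2 = 6
6 / 2 = 3
3 / 2 = 1
Reached 1 after 9 halvings

9


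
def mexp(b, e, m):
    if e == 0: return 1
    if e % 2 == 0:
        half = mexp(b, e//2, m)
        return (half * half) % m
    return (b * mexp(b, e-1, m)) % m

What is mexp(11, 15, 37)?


mexp(11, 15, 37): e is odd, compute mexp(11, 14, 37)
  mexp(11, 14, 37): e is even, compute mexp(11, 7, 37)
    mexp(11, 7, 37): e is odd, compute mexp(11, 6, 37)
      mexp(11, 6, 37): e is even, compute mexp(11, 3, 37)
        mexp(11, 3, 37): e is odd, compute mexp(11, 2, 37)
          mexp(11, 2, 37): e is even, compute mexp(11, 1, 37)
          mexp(11, 1, 37): e is odd, compute mexp(11, 0, 37)
          mexp(11, 0, 37) = 1
          (11 * 1) % 37 = 11
          half=11, (11*11) % 37 = 10
        (11 * 10) % 37 = 36
      half=36, (36*36) % 37 = 1
    (11 * 1) % 37 = 11
  half=11, (11*11) % 37 = 10
(11 * 10) % 37 = 36

36


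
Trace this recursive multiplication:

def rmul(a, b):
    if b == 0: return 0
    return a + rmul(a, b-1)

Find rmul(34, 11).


rmul(34, 11) = 34 + rmul(34, 10)
rmul(34, 10) = 34 + rmul(34, 9)
rmul(34, 9) = 34 + rmul(34, 8)
rmul(34, 8) = 34 + rmul(34, 7)
rmul(34, 7) = 34 + rmul(34, 6)
rmul(34, 6) = 34 + rmul(34, 5)
rmul(34, 5) = 34 + rmul(34, 4)
rmul(34, 4) = 34 + rmul(34, 3)
rmul(34, 3) = 34 + rmul(34, 2)
rmul(34, 2) = 34 + rmul(34, 1)
rmul(34, 1) = 34 + rmul(34, 0)
rmul(34, 0) = 0  (base case)
Total: 34 + 34 + 34 + 34 + 34 + 34 + 34 + 34 + 34 + 34 + 34 + 0 = 374

374


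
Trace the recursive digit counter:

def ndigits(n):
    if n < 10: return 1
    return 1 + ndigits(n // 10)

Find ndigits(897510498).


ndigits(897510498) = 1 + ndigits(89751049)
ndigits(89751049) = 1 + ndigits(8975104)
ndigits(8975104) = 1 + ndigits(897510)
ndigits(897510) = 1 + ndigits(89751)
ndigits(89751) = 1 + ndigits(8975)
ndigits(8975) = 1 + ndigits(897)
ndigits(897) = 1 + ndigits(89)
ndigits(89) = 1 + ndigits(8)
ndigits(8) = 1  (base case: 8 < 10)
Unwinding: 1 + 1 + 1 + 1 + 1 + 1 + 1 + 1 + 1 = 9

9


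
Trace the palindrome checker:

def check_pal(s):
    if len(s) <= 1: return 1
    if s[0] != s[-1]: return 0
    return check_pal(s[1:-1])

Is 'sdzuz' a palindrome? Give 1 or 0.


check_pal('sdzuz'): s[0]='s' != s[-1]='z' -> return 0
Result: 0 (not a palindrome)

0


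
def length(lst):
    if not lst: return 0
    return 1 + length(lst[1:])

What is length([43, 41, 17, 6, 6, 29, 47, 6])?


length([43, 41, 17, 6, 6, 29, 47, 6]) = 1 + length([41, 17, 6, 6, 29, 47, 6])
length([41, 17, 6, 6, 29, 47, 6]) = 1 + length([17, 6, 6, 29, 47, 6])
length([17, 6, 6, 29, 47, 6]) = 1 + length([6, 6, 29, 47, 6])
length([6, 6, 29, 47, 6]) = 1 + length([6, 29, 47, 6])
length([6, 29, 47, 6]) = 1 + length([29, 47, 6])
length([29, 47, 6]) = 1 + length([47, 6])
length([47, 6]) = 1 + length([6])
length([6]) = 1 + length([])
length([]) = 0  (base case)
Unwinding: 1 + 1 + 1 + 1 + 1 + 1 + 1 + 1 + 0 = 8

8


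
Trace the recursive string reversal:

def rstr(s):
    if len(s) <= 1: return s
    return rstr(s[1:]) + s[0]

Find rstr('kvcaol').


rstr('kvcaol') = rstr('vcaol') + 'k'
rstr('vcaol') = rstr('caol') + 'v'
rstr('caol') = rstr('aol') + 'c'
rstr('aol') = rstr('ol') + 'a'
rstr('ol') = rstr('l') + 'o'
rstr('l') = 'l'  (base case)
Concatenating: 'l' + 'o' + 'a' + 'c' + 'v' + 'k' = 'loacvk'

loacvk


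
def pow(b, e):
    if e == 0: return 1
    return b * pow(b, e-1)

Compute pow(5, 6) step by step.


pow(5, 6)
= 5 * pow(5, 5)
= 5 * 5 * pow(5, 4)
= 5 * 5 * 5 * pow(5, 3)
= 5 * 5 * 5 * 5 * pow(5, 2)
= 5 * 5 * 5 * 5 * 5 * pow(5, 1)
= 5 * 5 * 5 * 5 * 5 * 5 * pow(5, 0)
= 5 * 5 * 5 * 5 * 5 * 5 * 1
= 15625

15625


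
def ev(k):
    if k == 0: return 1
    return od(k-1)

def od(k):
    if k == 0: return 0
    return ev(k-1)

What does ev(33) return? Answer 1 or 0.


ev(33) = od(32)
od(32) = ev(31)
ev(31) = od(30)
od(30) = ev(29)
ev(29) = od(28)
od(28) = ev(27)
ev(27) = od(26)
od(26) = ev(25)
ev(25) = od(24)
od(24) = ev(23)
ev(23) = od(22)
od(22) = ev(21)
ev(21) = od(20)
od(20) = ev(19)
ev(19) = od(18)
od(18) = ev(17)
ev(17) = od(16)
od(16) = ev(15)
ev(15) = od(14)
od(14) = ev(13)
ev(13) = od(12)
od(12) = ev(11)
ev(11) = od(10)
od(10) = ev(9)
ev(9) = od(8)
od(8) = ev(7)
ev(7) = od(6)
od(6) = ev(5)
ev(5) = od(4)
od(4) = ev(3)
ev(3) = od(2)
od(2) = ev(1)
ev(1) = od(0)
od(0) = 0  (base case)
Result: 0

0


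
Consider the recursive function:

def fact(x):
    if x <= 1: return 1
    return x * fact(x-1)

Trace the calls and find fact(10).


fact(10)
= 10 * fact(9)
= 10 * 9 * fact(8)
= 10 * 9 * 8 * fact(7)
= 10 * 9 * 8 * 7 * fact(6)
= 10 * 9 * 8 * 7 * 6 * fact(5)
= 10 * 9 * 8 * 7 * 6 * 5 * fact(4)
= 10 * 9 * 8 * 7 * 6 * 5 * 4 * fact(3)
= 10 * 9 * 8 * 7 * 6 * 5 * 4 * 3 * fact(2)
= 10 * 9 * 8 * 7 * 6 * 5 * 4 * 3 * 2 * fact(1)
= 10 * 9 * 8 * 7 * 6 * 5 * 4 * 3 * 2 * 1
= 3628800

3628800


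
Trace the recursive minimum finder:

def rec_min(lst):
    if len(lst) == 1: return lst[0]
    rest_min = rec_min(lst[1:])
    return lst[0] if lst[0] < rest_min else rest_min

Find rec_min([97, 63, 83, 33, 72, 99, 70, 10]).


rec_min([97, 63, 83, 33, 72, 99, 70, 10]): compare 97 with rec_min([63, 83, 33, 72, 99, 70, 10])
rec_min([63, 83, 33, 72, 99, 70, 10]): compare 63 with rec_min([83, 33, 72, 99, 70, 10])
rec_min([83, 33, 72, 99, 70, 10]): compare 83 with rec_min([33, 72, 99, 70, 10])
rec_min([33, 72, 99, 70, 10]): compare 33 with rec_min([72, 99, 70, 10])
rec_min([72, 99, 70, 10]): compare 72 with rec_min([99, 70, 10])
rec_min([99, 70, 10]): compare 99 with rec_min([70, 10])
rec_min([70, 10]): compare 70 with rec_min([10])
rec_min([10]) = 10  (base case)
Compare 70 with 10 -> 10
Compare 99 with 10 -> 10
Compare 72 with 10 -> 10
Compare 33 with 10 -> 10
Compare 83 with 10 -> 10
Compare 63 with 10 -> 10
Compare 97 with 10 -> 10

10


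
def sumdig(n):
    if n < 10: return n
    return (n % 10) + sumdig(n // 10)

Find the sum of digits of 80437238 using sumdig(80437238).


sumdig(80437238) = 8 + sumdig(8043723)
sumdig(8043723) = 3 + sumdig(804372)
sumdig(804372) = 2 + sumdig(80437)
sumdig(80437) = 7 + sumdig(8043)
sumdig(8043) = 3 + sumdig(804)
sumdig(804) = 4 + sumdig(80)
sumdig(80) = 0 + sumdig(8)
sumdig(8) = 8  (base case)
Total: 8 + 3 + 2 + 7 + 3 + 4 + 0 + 8 = 35

35


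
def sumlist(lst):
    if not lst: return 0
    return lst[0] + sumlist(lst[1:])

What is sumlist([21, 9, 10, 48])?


sumlist([21, 9, 10, 48]) = 21 + sumlist([9, 10, 48])
sumlist([9, 10, 48]) = 9 + sumlist([10, 48])
sumlist([10, 48]) = 10 + sumlist([48])
sumlist([48]) = 48 + sumlist([])
sumlist([]) = 0  (base case)
Total: 21 + 9 + 10 + 48 + 0 = 88

88


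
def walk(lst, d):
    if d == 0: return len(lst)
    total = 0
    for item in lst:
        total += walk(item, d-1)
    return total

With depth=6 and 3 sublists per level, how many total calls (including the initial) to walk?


At depth 0 (root): 1 call
At depth 1: each of 1 parents calls walk on 3 children = 3 calls
At depth 2: each of 3 parents calls walk on 3 children = 9 calls
At depth 3: each of 9 parents calls walk on 3 children = 27 calls
At depth 4: each of 27 parents calls walk on 3 children = 81 calls
At depth 5: each of 81 parents calls walk on 3 children = 243 calls
At depth 6: each of 243 parents calls walk on 3 children = 729 calls
Total: 1 + 3 + 9 + 27 + 81 + 243 + 729 = 1093

1093


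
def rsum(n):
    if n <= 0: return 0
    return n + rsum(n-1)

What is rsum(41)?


rsum(41)
= 41 + 40 + 39 + 38 + 37 + 36 + 35 + 34 + 33 + 32 + 31 + 30 + 29 + 28 + 27 + 26 + 25 + 24 + 23 + 22 + 21 + 20 + 19 + 18 + 17 + 16 + 15 + 14 + 13 + 12 + 11 + 10 + 9 + 8 + 7 + 6 + 5 + 4 + 3 + 2 + 1 + rsum(0)
= 41 + 40 + 39 + 38 + 37 + 36 + 35 + 34 + 33 + 32 + 31 + 30 + 29 + 28 + 27 + 26 + 25 + 24 + 23 + 22 + 21 + 20 + 19 + 18 + 17 + 16 + 15 + 14 + 13 + 12 + 11 + 10 + 9 + 8 + 7 + 6 + 5 + 4 + 3 + 2 + 1 + 0
= 861

861


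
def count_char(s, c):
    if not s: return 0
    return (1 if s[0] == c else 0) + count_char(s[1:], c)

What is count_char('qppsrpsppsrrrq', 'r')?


s[0]='q' != 'r' -> 0
s[0]='p' != 'r' -> 0
s[0]='p' != 'r' -> 0
s[0]='s' != 'r' -> 0
s[0]='r' == 'r' -> 1
s[0]='p' != 'r' -> 0
s[0]='s' != 'r' -> 0
s[0]='p' != 'r' -> 0
s[0]='p' != 'r' -> 0
s[0]='s' != 'r' -> 0
s[0]='r' == 'r' -> 1
s[0]='r' == 'r' -> 1
s[0]='r' == 'r' -> 1
s[0]='q' != 'r' -> 0
Sum: 0 + 0 + 0 + 0 + 1 + 0 + 0 + 0 + 0 + 0 + 1 + 1 + 1 + 0 = 4

4


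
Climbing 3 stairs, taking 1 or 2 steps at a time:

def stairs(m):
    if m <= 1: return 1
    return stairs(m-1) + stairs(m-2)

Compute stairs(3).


Building up from base cases:
stairs(0) = 1
stairs(1) = 1
stairs(2) = stairs(1) + stairs(0) = 1 + 1 = 2
stairs(3) = stairs(2) + stairs(1) = 2 + 1 = 3

3


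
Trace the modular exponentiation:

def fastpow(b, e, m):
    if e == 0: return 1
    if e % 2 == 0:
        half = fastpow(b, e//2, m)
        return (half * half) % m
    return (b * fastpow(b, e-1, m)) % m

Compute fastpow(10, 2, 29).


fastpow(10, 2, 29): e is even, compute fastpow(10, 1, 29)
  fastpow(10, 1, 29): e is odd, compute fastpow(10, 0, 29)
    fastpow(10, 0, 29) = 1
  (10 * 1) % 29 = 10
half=10, (10*10) % 29 = 13

13


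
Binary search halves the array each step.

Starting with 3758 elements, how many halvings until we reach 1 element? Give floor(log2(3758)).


3758 / 2 = 1879
1879 / 2 = 939
939 / 2 = 469
469 / 2 = 234
234 / 2 = 117
117 / 2 = 58
58 / 2 = 29
29 / 2 = 14
14 / 2 = 7
7 / 2 = 3
3 / 2 = 1
Reached 1 after 11 halvings

11


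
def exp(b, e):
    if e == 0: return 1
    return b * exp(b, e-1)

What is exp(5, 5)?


exp(5, 5)
= 5 * exp(5, 4)
= 5 * 5 * exp(5, 3)
= 5 * 5 * 5 * exp(5, 2)
= 5 * 5 * 5 * 5 * exp(5, 1)
= 5 * 5 * 5 * 5 * 5 * exp(5, 0)
= 5 * 5 * 5 * 5 * 5 * 1
= 3125

3125


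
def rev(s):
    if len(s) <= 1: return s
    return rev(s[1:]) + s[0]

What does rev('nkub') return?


rev('nkub') = rev('kub') + 'n'
rev('kub') = rev('ub') + 'k'
rev('ub') = rev('b') + 'u'
rev('b') = 'b'  (base case)
Concatenating: 'b' + 'u' + 'k' + 'n' = 'bukn'

bukn


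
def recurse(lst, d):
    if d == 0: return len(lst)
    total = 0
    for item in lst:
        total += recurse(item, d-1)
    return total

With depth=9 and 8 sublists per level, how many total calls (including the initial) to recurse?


At depth 0 (root): 1 call
At depth 1: each of 1 parents calls recurse on 8 children = 8 calls
At depth 2: each of 8 parents calls recurse on 8 children = 64 calls
At depth 3: each of 64 parents calls recurse on 8 children = 512 calls
At depth 4: each of 512 parents calls recurse on 8 children = 4096 calls
At depth 5: each of 4096 parents calls recurse on 8 children = 32768 calls
At depth 6: each of 32768 parents calls recurse on 8 children = 262144 calls
At depth 7: each of 262144 parents calls recurse on 8 children = 2097152 calls
At depth 8: each of 2097152 parents calls recurse on 8 children = 16777216 calls
At depth 9: each of 16777216 parents calls recurse on 8 children = 134217728 calls
Total: 1 + 8 + 64 + 512 + 4096 + 32768 + 262144 + 2097152 + 16777216 + 134217728 = 153391689

153391689


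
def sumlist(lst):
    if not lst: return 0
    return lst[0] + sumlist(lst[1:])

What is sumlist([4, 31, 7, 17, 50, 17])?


sumlist([4, 31, 7, 17, 50, 17]) = 4 + sumlist([31, 7, 17, 50, 17])
sumlist([31, 7, 17, 50, 17]) = 31 + sumlist([7, 17, 50, 17])
sumlist([7, 17, 50, 17]) = 7 + sumlist([17, 50, 17])
sumlist([17, 50, 17]) = 17 + sumlist([50, 17])
sumlist([50, 17]) = 50 + sumlist([17])
sumlist([17]) = 17 + sumlist([])
sumlist([]) = 0  (base case)
Total: 4 + 31 + 7 + 17 + 50 + 17 + 0 = 126

126


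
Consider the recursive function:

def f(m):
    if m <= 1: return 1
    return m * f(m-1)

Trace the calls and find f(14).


f(14)
= 14 * f(13)
= 14 * 13 * f(12)
= 14 * 13 * 12 * f(11)
= 14 * 13 * 12 * 11 * f(10)
= 14 * 13 * 12 * 11 * 10 * f(9)
= 14 * 13 * 12 * 11 * 10 * 9 * f(8)
= 14 * 13 * 12 * 11 * 10 * 9 * 8 * f(7)
= 14 * 13 * 12 * 11 * 10 * 9 * 8 * 7 * f(6)
= 14 * 13 * 12 * 11 * 10 * 9 * 8 * 7 * 6 * f(5)
= 14 * 13 * 12 * 11 * 10 * 9 * 8 * 7 * 6 * 5 * f(4)
= 14 * 13 * 12 * 11 * 10 * 9 * 8 * 7 * 6 * 5 * 4 * f(3)
= 14 * 13 * 12 * 11 * 10 * 9 * 8 * 7 * 6 * 5 * 4 * 3 * f(2)
= 14 * 13 * 12 * 11 * 10 * 9 * 8 * 7 * 6 * 5 * 4 * 3 * 2 * f(1)
= 14 * 13 * 12 * 11 * 10 * 9 * 8 * 7 * 6 * 5 * 4 * 3 * 2 * 1
= 87178291200

87178291200


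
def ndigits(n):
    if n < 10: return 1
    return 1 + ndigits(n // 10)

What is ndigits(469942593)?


ndigits(469942593) = 1 + ndigits(46994259)
ndigits(46994259) = 1 + ndigits(4699425)
ndigits(4699425) = 1 + ndigits(469942)
ndigits(469942) = 1 + ndigits(46994)
ndigits(46994) = 1 + ndigits(4699)
ndigits(4699) = 1 + ndigits(469)
ndigits(469) = 1 + ndigits(46)
ndigits(46) = 1 + ndigits(4)
ndigits(4) = 1  (base case: 4 < 10)
Unwinding: 1 + 1 + 1 + 1 + 1 + 1 + 1 + 1 + 1 = 9

9


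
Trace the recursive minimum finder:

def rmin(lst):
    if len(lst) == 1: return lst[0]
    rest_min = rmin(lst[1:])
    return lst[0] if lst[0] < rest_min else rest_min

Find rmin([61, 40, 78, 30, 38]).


rmin([61, 40, 78, 30, 38]): compare 61 with rmin([40, 78, 30, 38])
rmin([40, 78, 30, 38]): compare 40 with rmin([78, 30, 38])
rmin([78, 30, 38]): compare 78 with rmin([30, 38])
rmin([30, 38]): compare 30 with rmin([38])
rmin([38]) = 38  (base case)
Compare 30 with 38 -> 30
Compare 78 with 30 -> 30
Compare 40 with 30 -> 30
Compare 61 with 30 -> 30

30


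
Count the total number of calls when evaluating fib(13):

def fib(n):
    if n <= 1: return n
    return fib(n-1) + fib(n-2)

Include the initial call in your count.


Let C(n) = total calls for fib(n)
C(0) = 1, C(1) = 1
C(2) = 1 + C(1) + C(0) = 1 + 1 + 1 = 3
C(3) = 1 + C(2) + C(1) = 1 + 3 + 1 = 5
C(4) = 1 + C(3) + C(2) = 1 + 5 + 3 = 9
C(5) = 1 + C(4) + C(3) = 1 + 9 + 5 = 15
C(6) = 1 + C(5) + C(4) = 1 + 15 + 9 = 25
C(7) = 1 + C(6) + C(5) = 1 + 25 + 15 = 41
C(8) = 1 + C(7) + C(6) = 1 + 41 + 25 = 67
C(9) = 1 + C(8) + C(7) = 1 + 67 + 41 = 109
C(10) = 1 + C(9) + C(8) = 1 + 109 + 67 = 177
C(11) = 1 + C(10) + C(9) = 1 + 177 + 109 = 287
C(12) = 1 + C(11) + C(10) = 1 + 287 + 177 = 465
C(13) = 1 + C(12) + C(11) = 1 + 465 + 287 = 753

753


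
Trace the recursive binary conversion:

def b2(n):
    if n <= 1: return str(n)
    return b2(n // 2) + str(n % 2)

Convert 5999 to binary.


b2(5999) = b2(2999) + '1'
b2(2999) = b2(1499) + '1'
b2(1499) = b2(749) + '1'
b2(749) = b2(374) + '1'
b2(374) = b2(187) + '0'
b2(187) = b2(93) + '1'
b2(93) = b2(46) + '1'
b2(46) = b2(23) + '0'
b2(23) = b2(11) + '1'
b2(11) = b2(5) + '1'
b2(5) = b2(2) + '1'
b2(2) = b2(1) + '0'
b2(1) = '1'  (base case)
Concatenating: '1' + '0' + '1' + '1' + '1' + '0' + '1' + '1' + '0' + '1' + '1' + '1' + '1' = '1011101101111'

1011101101111


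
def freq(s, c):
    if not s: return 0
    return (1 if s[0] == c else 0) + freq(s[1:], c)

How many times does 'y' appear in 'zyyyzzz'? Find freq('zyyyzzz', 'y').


s[0]='z' != 'y' -> 0
s[0]='y' == 'y' -> 1
s[0]='y' == 'y' -> 1
s[0]='y' == 'y' -> 1
s[0]='z' != 'y' -> 0
s[0]='z' != 'y' -> 0
s[0]='z' != 'y' -> 0
Sum: 0 + 1 + 1 + 1 + 0 + 0 + 0 = 3

3


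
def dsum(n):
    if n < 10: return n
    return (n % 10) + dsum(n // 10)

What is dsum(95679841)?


dsum(95679841) = 1 + dsum(9567984)
dsum(9567984) = 4 + dsum(956798)
dsum(956798) = 8 + dsum(95679)
dsum(95679) = 9 + dsum(9567)
dsum(9567) = 7 + dsum(956)
dsum(956) = 6 + dsum(95)
dsum(95) = 5 + dsum(9)
dsum(9) = 9  (base case)
Total: 1 + 4 + 8 + 9 + 7 + 6 + 5 + 9 = 49

49


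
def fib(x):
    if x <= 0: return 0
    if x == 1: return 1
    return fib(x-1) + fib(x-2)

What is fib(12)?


Computing fib(12) bottom-up:
fib(0) = 0
fib(1) = 1
fib(2) = fib(1) + fib(0) = 1 + 0 = 1
fib(3) = fib(2) + fib(1) = 1 + 1 = 2
fib(4) = fib(3) + fib(2) = 2 + 1 = 3
fib(5) = fib(4) + fib(3) = 3 + 2 = 5
fib(6) = fib(5) + fib(4) = 5 + 3 = 8
fib(7) = fib(6) + fib(5) = 8 + 5 = 13
fib(8) = fib(7) + fib(6) = 13 + 8 = 21
fib(9) = fib(8) + fib(7) = 21 + 13 = 34
fib(10) = fib(9) + fib(8) = 34 + 21 = 55
fib(11) = fib(10) + fib(9) = 55 + 34 = 89
fib(12) = fib(11) + fib(10) = 89 + 55 = 144

144


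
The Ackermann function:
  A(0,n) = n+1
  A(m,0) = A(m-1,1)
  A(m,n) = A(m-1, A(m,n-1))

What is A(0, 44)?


A(0, 44) = 45
Result: A(0, 44) = 45

45


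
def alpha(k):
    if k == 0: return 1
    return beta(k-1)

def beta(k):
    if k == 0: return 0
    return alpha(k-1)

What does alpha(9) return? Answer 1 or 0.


alpha(9) = beta(8)
beta(8) = alpha(7)
alpha(7) = beta(6)
beta(6) = alpha(5)
alpha(5) = beta(4)
beta(4) = alpha(3)
alpha(3) = beta(2)
beta(2) = alpha(1)
alpha(1) = beta(0)
beta(0) = 0  (base case)
Result: 0

0


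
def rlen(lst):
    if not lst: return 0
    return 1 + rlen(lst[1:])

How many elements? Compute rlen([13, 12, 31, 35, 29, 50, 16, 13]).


rlen([13, 12, 31, 35, 29, 50, 16, 13]) = 1 + rlen([12, 31, 35, 29, 50, 16, 13])
rlen([12, 31, 35, 29, 50, 16, 13]) = 1 + rlen([31, 35, 29, 50, 16, 13])
rlen([31, 35, 29, 50, 16, 13]) = 1 + rlen([35, 29, 50, 16, 13])
rlen([35, 29, 50, 16, 13]) = 1 + rlen([29, 50, 16, 13])
rlen([29, 50, 16, 13]) = 1 + rlen([50, 16, 13])
rlen([50, 16, 13]) = 1 + rlen([16, 13])
rlen([16, 13]) = 1 + rlen([13])
rlen([13]) = 1 + rlen([])
rlen([]) = 0  (base case)
Unwinding: 1 + 1 + 1 + 1 + 1 + 1 + 1 + 1 + 0 = 8

8


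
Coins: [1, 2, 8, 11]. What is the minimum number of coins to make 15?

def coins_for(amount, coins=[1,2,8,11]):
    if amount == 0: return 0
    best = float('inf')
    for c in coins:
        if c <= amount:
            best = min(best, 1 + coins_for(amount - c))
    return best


Building up with DP:
coins_for(0) = 0
coins_for(1) = min(1+coins_for(0)=1+0=1) = 1
coins_for(2) = min(1+coins_for(1)=1+1=2, 1+coins_for(0)=1+0=1) = 1
coins_for(3) = min(1+coins_for(2)=1+1=2, 1+coins_for(1)=1+1=2) = 2
coins_for(4) = min(1+coins_for(3)=1+2=3, 1+coins_for(2)=1+1=2) = 2
coins_for(5) = min(1+coins_for(4)=1+2=3, 1+coins_for(3)=1+2=3) = 3
coins_for(6) = min(1+coins_for(5)=1+3=4, 1+coins_for(4)=1+2=3) = 3
coins_for(7) = min(1+coins_for(6)=1+3=4, 1+coins_for(5)=1+3=4) = 4
coins_for(8) = min(1+coins_for(7)=1+4=5, 1+coins_for(6)=1+3=4, 1+coins_for(0)=1+0=1) = 1
coins_for(9) = min(1+coins_for(8)=1+1=2, 1+coins_for(7)=1+4=5, 1+coins_for(1)=1+1=2) = 2
coins_for(10) = min(1+coins_for(9)=1+2=3, 1+coins_for(8)=1+1=2, 1+coins_for(2)=1+1=2) = 2
coins_for(11) = min(1+coins_for(10)=1+2=3, 1+coins_for(9)=1+2=3, 1+coins_for(3)=1+2=3, 1+coins_for(0)=1+0=1) = 1
coins_for(12) = min(1+coins_for(11)=1+1=2, 1+coins_for(10)=1+2=3, 1+coins_for(4)=1+2=3, 1+coins_for(1)=1+1=2) = 2
coins_for(13) = min(1+coins_for(12)=1+2=3, 1+coins_for(11)=1+1=2, 1+coins_for(5)=1+3=4, 1+coins_for(2)=1+1=2) = 2
coins_for(14) = min(1+coins_for(13)=1+2=3, 1+coins_for(12)=1+2=3, 1+coins_for(6)=1+3=4, 1+coins_for(3)=1+2=3) = 3
coins_for(15) = min(1+coins_for(14)=1+3=4, 1+coins_for(13)=1+2=3, 1+coins_for(7)=1+4=5, 1+coins_for(4)=1+2=3) = 3

3


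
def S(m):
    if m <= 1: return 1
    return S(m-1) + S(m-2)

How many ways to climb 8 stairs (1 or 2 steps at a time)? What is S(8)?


Building up from base cases:
S(0) = 1
S(1) = 1
S(2) = S(1) + S(0) = 1 + 1 = 2
S(3) = S(2) + S(1) = 2 + 1 = 3
S(4) = S(3) + S(2) = 3 + 2 = 5
S(5) = S(4) + S(3) = 5 + 3 = 8
S(6) = S(5) + S(4) = 8 + 5 = 13
S(7) = S(6) + S(5) = 13 + 8 = 21
S(8) = S(7) + S(6) = 21 + 13 = 34

34


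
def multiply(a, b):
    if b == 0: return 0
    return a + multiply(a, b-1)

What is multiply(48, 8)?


multiply(48, 8) = 48 + multiply(48, 7)
multiply(48, 7) = 48 + multiply(48, 6)
multiply(48, 6) = 48 + multiply(48, 5)
multiply(48, 5) = 48 + multiply(48, 4)
multiply(48, 4) = 48 + multiply(48, 3)
multiply(48, 3) = 48 + multiply(48, 2)
multiply(48, 2) = 48 + multiply(48, 1)
multiply(48, 1) = 48 + multiply(48, 0)
multiply(48, 0) = 0  (base case)
Total: 48 + 48 + 48 + 48 + 48 + 48 + 48 + 48 + 0 = 384

384


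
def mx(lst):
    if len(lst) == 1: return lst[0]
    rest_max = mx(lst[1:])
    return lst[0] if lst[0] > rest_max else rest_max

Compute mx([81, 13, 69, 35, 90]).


mx([81, 13, 69, 35, 90]): compare 81 with mx([13, 69, 35, 90])
mx([13, 69, 35, 90]): compare 13 with mx([69, 35, 90])
mx([69, 35, 90]): compare 69 with mx([35, 90])
mx([35, 90]): compare 35 with mx([90])
mx([90]) = 90  (base case)
Compare 35 with 90 -> 90
Compare 69 with 90 -> 90
Compare 13 with 90 -> 90
Compare 81 with 90 -> 90

90


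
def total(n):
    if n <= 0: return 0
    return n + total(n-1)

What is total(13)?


total(13)
= 13 + 12 + 11 + 10 + 9 + 8 + 7 + 6 + 5 + 4 + 3 + 2 + 1 + total(0)
= 13 + 12 + 11 + 10 + 9 + 8 + 7 + 6 + 5 + 4 + 3 + 2 + 1 + 0
= 91

91


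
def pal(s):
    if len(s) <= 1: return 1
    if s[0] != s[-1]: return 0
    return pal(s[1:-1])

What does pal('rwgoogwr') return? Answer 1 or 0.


pal('rwgoogwr'): s[0]='r' == s[-1]='r' -> check pal('wgoogw')
pal('wgoogw'): s[0]='w' == s[-1]='w' -> check pal('goog')
pal('goog'): s[0]='g' == s[-1]='g' -> check pal('oo')
pal('oo'): s[0]='o' == s[-1]='o' -> check pal('')
pal(''): len <= 1 -> return 1  (base case)
Result: 1 (palindrome)

1


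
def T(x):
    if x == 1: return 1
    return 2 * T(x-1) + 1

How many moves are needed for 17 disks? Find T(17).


T(17) = 2 * T(16) + 1
T(16) = 2 * T(15) + 1
T(15) = 2 * T(14) + 1
T(14) = 2 * T(13) + 1
T(13) = 2 * T(12) + 1
T(12) = 2 * T(11) + 1
T(11) = 2 * T(10) + 1
T(10) = 2 * T(9) + 1
T(9) = 2 * T(8) + 1
T(8) = 2 * T(7) + 1
T(7) = 2 * T(6) + 1
T(6) = 2 * T(5) + 1
T(5) = 2 * T(4) + 1
T(4) = 2 * T(3) + 1
T(3) = 2 * T(2) + 1
T(2) = 2 * T(1) + 1
T(1) = 1  (base case)
T(2) = 2 * 1 + 1 = 3
T(3) = 2 * 3 + 1 = 7
T(4) = 2 * 7 + 1 = 15
T(5) = 2 * 15 + 1 = 31
T(6) = 2 * 31 + 1 = 63
T(7) = 2 * 63 + 1 = 127
T(8) = 2 * 127 + 1 = 255
T(9) = 2 * 255 + 1 = 511
T(10) = 2 * 511 + 1 = 1023
T(11) = 2 * 1023 + 1 = 2047
T(12) = 2 * 2047 + 1 = 4095
T(13) = 2 * 4095 + 1 = 8191
T(14) = 2 * 8191 + 1 = 16383
T(15) = 2 * 16383 + 1 = 32767
T(16) = 2 * 32767 + 1 = 65535
T(17) = 2 * 65535 + 1 = 131071

131071


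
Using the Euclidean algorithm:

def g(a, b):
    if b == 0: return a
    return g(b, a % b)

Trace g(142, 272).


g(142, 272) = g(272, 142)
g(272, 142) = g(142, 130)
g(142, 130) = g(130, 12)
g(130, 12) = g(12, 10)
g(12, 10) = g(10, 2)
g(10, 2) = g(2, 0)
g(2, 0) = 2  (base case)

2


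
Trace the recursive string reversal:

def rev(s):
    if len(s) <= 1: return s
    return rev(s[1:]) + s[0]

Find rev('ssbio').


rev('ssbio') = rev('sbio') + 's'
rev('sbio') = rev('bio') + 's'
rev('bio') = rev('io') + 'b'
rev('io') = rev('o') + 'i'
rev('o') = 'o'  (base case)
Concatenating: 'o' + 'i' + 'b' + 's' + 's' = 'oibss'

oibss


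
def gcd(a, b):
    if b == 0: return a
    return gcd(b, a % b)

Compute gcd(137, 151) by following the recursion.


gcd(137, 151) = gcd(151, 137)
gcd(151, 137) = gcd(137, 14)
gcd(137, 14) = gcd(14, 11)
gcd(14, 11) = gcd(11, 3)
gcd(11, 3) = gcd(3, 2)
gcd(3, 2) = gcd(2, 1)
gcd(2, 1) = gcd(1, 0)
gcd(1, 0) = 1  (base case)

1


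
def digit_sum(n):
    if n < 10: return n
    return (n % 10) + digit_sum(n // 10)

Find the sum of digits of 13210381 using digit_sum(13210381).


digit_sum(13210381) = 1 + digit_sum(1321038)
digit_sum(1321038) = 8 + digit_sum(132103)
digit_sum(132103) = 3 + digit_sum(13210)
digit_sum(13210) = 0 + digit_sum(1321)
digit_sum(1321) = 1 + digit_sum(132)
digit_sum(132) = 2 + digit_sum(13)
digit_sum(13) = 3 + digit_sum(1)
digit_sum(1) = 1  (base case)
Total: 1 + 8 + 3 + 0 + 1 + 2 + 3 + 1 = 19

19


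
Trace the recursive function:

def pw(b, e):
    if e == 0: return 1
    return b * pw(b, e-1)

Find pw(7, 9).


pw(7, 9)
= 7 * pw(7, 8)
= 7 * 7 * pw(7, 7)
= 7 * 7 * 7 * pw(7, 6)
= 7 * 7 * 7 * 7 * pw(7, 5)
= 7 * 7 * 7 * 7 * 7 * pw(7, 4)
= 7 * 7 * 7 * 7 * 7 * 7 * pw(7, 3)
= 7 * 7 * 7 * 7 * 7 * 7 * 7 * pw(7, 2)
= 7 * 7 * 7 * 7 * 7 * 7 * 7 * 7 * pw(7, 1)
= 7 * 7 * 7 * 7 * 7 * 7 * 7 * 7 * 7 * pw(7, 0)
= 7 * 7 * 7 * 7 * 7 * 7 * 7 * 7 * 7 * 1
= 40353607

40353607


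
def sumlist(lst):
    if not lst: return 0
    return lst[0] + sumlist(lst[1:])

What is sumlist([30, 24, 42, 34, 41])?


sumlist([30, 24, 42, 34, 41]) = 30 + sumlist([24, 42, 34, 41])
sumlist([24, 42, 34, 41]) = 24 + sumlist([42, 34, 41])
sumlist([42, 34, 41]) = 42 + sumlist([34, 41])
sumlist([34, 41]) = 34 + sumlist([41])
sumlist([41]) = 41 + sumlist([])
sumlist([]) = 0  (base case)
Total: 30 + 24 + 42 + 34 + 41 + 0 = 171

171


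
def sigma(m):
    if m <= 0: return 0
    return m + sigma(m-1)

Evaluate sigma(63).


sigma(63)
= 63 + 62 + 61 + 60 + 59 + 58 + 57 + 56 + 55 + 54 + 53 + 52 + 51 + 50 + 49 + 48 + 47 + 46 + 45 + 44 + 43 + 42 + 41 + 40 + 39 + 38 + 37 + 36 + 35 + 34 + 33 + 32 + 31 + 30 + 29 + 28 + 27 + 26 + 25 + 24 + 23 + 22 + 21 + 20 + 19 + 18 + 17 + 16 + 15 + 14 + 13 + 12 + 11 + 10 + 9 + 8 + 7 + 6 + 5 + 4 + 3 + 2 + 1 + sigma(0)
= 63 + 62 + 61 + 60 + 59 + 58 + 57 + 56 + 55 + 54 + 53 + 52 + 51 + 50 + 49 + 48 + 47 + 46 + 45 + 44 + 43 + 42 + 41 + 40 + 39 + 38 + 37 + 36 + 35 + 34 + 33 + 32 + 31 + 30 + 29 + 28 + 27 + 26 + 25 + 24 + 23 + 22 + 21 + 20 + 19 + 18 + 17 + 16 + 15 + 14 + 13 + 12 + 11 + 10 + 9 + 8 + 7 + 6 + 5 + 4 + 3 + 2 + 1 + 0
= 2016

2016


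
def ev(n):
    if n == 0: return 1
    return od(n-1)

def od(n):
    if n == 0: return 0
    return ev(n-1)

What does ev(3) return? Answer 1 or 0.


ev(3) = od(2)
od(2) = ev(1)
ev(1) = od(0)
od(0) = 0  (base case)
Result: 0

0


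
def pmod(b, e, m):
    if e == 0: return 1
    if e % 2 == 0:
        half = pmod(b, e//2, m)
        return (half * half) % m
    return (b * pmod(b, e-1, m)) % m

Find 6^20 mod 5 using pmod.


pmod(6, 20, 5): e is even, compute pmod(6, 10, 5)
  pmod(6, 10, 5): e is even, compute pmod(6, 5, 5)
    pmod(6, 5, 5): e is odd, compute pmod(6, 4, 5)
      pmod(6, 4, 5): e is even, compute pmod(6, 2, 5)
        pmod(6, 2, 5): e is even, compute pmod(6, 1, 5)
          pmod(6, 1, 5): e is odd, compute pmod(6, 0, 5)
          pmod(6, 0, 5) = 1
          (6 * 1) % 5 = 1
        half=1, (1*1) % 5 = 1
      half=1, (1*1) % 5 = 1
    (6 * 1) % 5 = 1
  half=1, (1*1) % 5 = 1
half=1, (1*1) % 5 = 1

1


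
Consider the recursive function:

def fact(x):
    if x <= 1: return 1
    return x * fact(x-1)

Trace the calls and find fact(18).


fact(18)
= 18 * fact(17)
= 18 * 17 * fact(16)
= 18 * 17 * 16 * fact(15)
= 18 * 17 * 16 * 15 * fact(14)
= 18 * 17 * 16 * 15 * 14 * fact(13)
= 18 * 17 * 16 * 15 * 14 * 13 * fact(12)
= 18 * 17 * 16 * 15 * 14 * 13 * 12 * fact(11)
= 18 * 17 * 16 * 15 * 14 * 13 * 12 * 11 * fact(10)
= 18 * 17 * 16 * 15 * 14 * 13 * 12 * 11 * 10 * fact(9)
= 18 * 17 * 16 * 15 * 14 * 13 * 12 * 11 * 10 * 9 * fact(8)
= 18 * 17 * 16 * 15 * 14 * 13 * 12 * 11 * 10 * 9 * 8 * fact(7)
= 18 * 17 * 16 * 15 * 14 * 13 * 12 * 11 * 10 * 9 * 8 * 7 * fact(6)
= 18 * 17 * 16 * 15 * 14 * 13 * 12 * 11 * 10 * 9 * 8 * 7 * 6 * fact(5)
= 18 * 17 * 16 * 15 * 14 * 13 * 12 * 11 * 10 * 9 * 8 * 7 * 6 * 5 * fact(4)
= 18 * 17 * 16 * 15 * 14 * 13 * 12 * 11 * 10 * 9 * 8 * 7 * 6 * 5 * 4 * fact(3)
= 18 * 17 * 16 * 15 * 14 * 13 * 12 * 11 * 10 * 9 * 8 * 7 * 6 * 5 * 4 * 3 * fact(2)
= 18 * 17 * 16 * 15 * 14 * 13 * 12 * 11 * 10 * 9 * 8 * 7 * 6 * 5 * 4 * 3 * 2 * fact(1)
= 18 * 17 * 16 * 15 * 14 * 13 * 12 * 11 * 10 * 9 * 8 * 7 * 6 * 5 * 4 * 3 * 2 * 1
= 6402373705728000

6402373705728000


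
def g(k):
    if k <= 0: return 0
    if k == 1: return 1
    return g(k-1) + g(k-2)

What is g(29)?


Computing g(29) bottom-up:
g(0) = 0
g(1) = 1
g(2) = g(1) + g(0) = 1 + 0 = 1
g(3) = g(2) + g(1) = 1 + 1 = 2
g(4) = g(3) + g(2) = 2 + 1 = 3
g(5) = g(4) + g(3) = 3 + 2 = 5
g(6) = g(5) + g(4) = 5 + 3 = 8
g(7) = g(6) + g(5) = 8 + 5 = 13
g(8) = g(7) + g(6) = 13 + 8 = 21
g(9) = g(8) + g(7) = 21 + 13 = 34
g(10) = g(9) + g(8) = 34 + 21 = 55
g(11) = g(10) + g(9) = 55 + 34 = 89
g(12) = g(11) + g(10) = 89 + 55 = 144
g(13) = g(12) + g(11) = 144 + 89 = 233
g(14) = g(13) + g(12) = 233 + 144 = 377
g(15) = g(14) + g(13) = 377 + 233 = 610
g(16) = g(15) + g(14) = 610 + 377 = 987
g(17) = g(16) + g(15) = 987 + 610 = 1597
g(18) = g(17) + g(16) = 1597 + 987 = 2584
g(19) = g(18) + g(17) = 2584 + 1597 = 4181
g(20) = g(19) + g(18) = 4181 + 2584 = 6765
g(21) = g(20) + g(19) = 6765 + 4181 = 10946
g(22) = g(21) + g(20) = 10946 + 6765 = 17711
g(23) = g(22) + g(21) = 17711 + 10946 = 28657
g(24) = g(23) + g(22) = 28657 + 17711 = 46368
g(25) = g(24) + g(23) = 46368 + 28657 = 75025
g(26) = g(25) + g(24) = 75025 + 46368 = 121393
g(27) = g(26) + g(25) = 121393 + 75025 = 196418
g(28) = g(27) + g(26) = 196418 + 121393 = 317811
g(29) = g(28) + g(27) = 317811 + 196418 = 514229

514229


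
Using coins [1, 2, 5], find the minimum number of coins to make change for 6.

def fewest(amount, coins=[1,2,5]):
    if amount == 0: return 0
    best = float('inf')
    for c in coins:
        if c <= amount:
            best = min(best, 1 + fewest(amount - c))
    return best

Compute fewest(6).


Building up with DP:
fewest(0) = 0
fewest(1) = min(1+fewest(0)=1+0=1) = 1
fewest(2) = min(1+fewest(1)=1+1=2, 1+fewest(0)=1+0=1) = 1
fewest(3) = min(1+fewest(2)=1+1=2, 1+fewest(1)=1+1=2) = 2
fewest(4) = min(1+fewest(3)=1+2=3, 1+fewest(2)=1+1=2) = 2
fewest(5) = min(1+fewest(4)=1+2=3, 1+fewest(3)=1+2=3, 1+fewest(0)=1+0=1) = 1
fewest(6) = min(1+fewest(5)=1+1=2, 1+fewest(4)=1+2=3, 1+fewest(1)=1+1=2) = 2

2


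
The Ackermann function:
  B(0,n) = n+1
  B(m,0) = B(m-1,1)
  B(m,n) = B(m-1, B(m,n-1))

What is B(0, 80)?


B(0, 80) = 81
Result: B(0, 80) = 81

81


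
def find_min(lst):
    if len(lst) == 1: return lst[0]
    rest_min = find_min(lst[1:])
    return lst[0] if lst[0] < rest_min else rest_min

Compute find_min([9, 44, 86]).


find_min([9, 44, 86]): compare 9 with find_min([44, 86])
find_min([44, 86]): compare 44 with find_min([86])
find_min([86]) = 86  (base case)
Compare 44 with 86 -> 44
Compare 9 with 44 -> 9

9


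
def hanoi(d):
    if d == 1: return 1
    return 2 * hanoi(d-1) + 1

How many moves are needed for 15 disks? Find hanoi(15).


hanoi(15) = 2 * hanoi(14) + 1
hanoi(14) = 2 * hanoi(13) + 1
hanoi(13) = 2 * hanoi(12) + 1
hanoi(12) = 2 * hanoi(11) + 1
hanoi(11) = 2 * hanoi(10) + 1
hanoi(10) = 2 * hanoi(9) + 1
hanoi(9) = 2 * hanoi(8) + 1
hanoi(8) = 2 * hanoi(7) + 1
hanoi(7) = 2 * hanoi(6) + 1
hanoi(6) = 2 * hanoi(5) + 1
hanoi(5) = 2 * hanoi(4) + 1
hanoi(4) = 2 * hanoi(3) + 1
hanoi(3) = 2 * hanoi(2) + 1
hanoi(2) = 2 * hanoi(1) + 1
hanoi(1) = 1  (base case)
hanoi(2) = 2 * 1 + 1 = 3
hanoi(3) = 2 * 3 + 1 = 7
hanoi(4) = 2 * 7 + 1 = 15
hanoi(5) = 2 * 15 + 1 = 31
hanoi(6) = 2 * 31 + 1 = 63
hanoi(7) = 2 * 63 + 1 = 127
hanoi(8) = 2 * 127 + 1 = 255
hanoi(9) = 2 * 255 + 1 = 511
hanoi(10) = 2 * 511 + 1 = 1023
hanoi(11) = 2 * 1023 + 1 = 2047
hanoi(12) = 2 * 2047 + 1 = 4095
hanoi(13) = 2 * 4095 + 1 = 8191
hanoi(14) = 2 * 8191 + 1 = 16383
hanoi(15) = 2 * 16383 + 1 = 32767

32767


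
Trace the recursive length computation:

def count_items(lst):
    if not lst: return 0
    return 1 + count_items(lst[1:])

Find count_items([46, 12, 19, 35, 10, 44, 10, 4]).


count_items([46, 12, 19, 35, 10, 44, 10, 4]) = 1 + count_items([12, 19, 35, 10, 44, 10, 4])
count_items([12, 19, 35, 10, 44, 10, 4]) = 1 + count_items([19, 35, 10, 44, 10, 4])
count_items([19, 35, 10, 44, 10, 4]) = 1 + count_items([35, 10, 44, 10, 4])
count_items([35, 10, 44, 10, 4]) = 1 + count_items([10, 44, 10, 4])
count_items([10, 44, 10, 4]) = 1 + count_items([44, 10, 4])
count_items([44, 10, 4]) = 1 + count_items([10, 4])
count_items([10, 4]) = 1 + count_items([4])
count_items([4]) = 1 + count_items([])
count_items([]) = 0  (base case)
Unwinding: 1 + 1 + 1 + 1 + 1 + 1 + 1 + 1 + 0 = 8

8


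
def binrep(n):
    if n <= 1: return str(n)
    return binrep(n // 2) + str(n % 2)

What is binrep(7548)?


binrep(7548) = binrep(3774) + '0'
binrep(3774) = binrep(1887) + '0'
binrep(1887) = binrep(943) + '1'
binrep(943) = binrep(471) + '1'
binrep(471) = binrep(235) + '1'
binrep(235) = binrep(117) + '1'
binrep(117) = binrep(58) + '1'
binrep(58) = binrep(29) + '0'
binrep(29) = binrep(14) + '1'
binrep(14) = binrep(7) + '0'
binrep(7) = binrep(3) + '1'
binrep(3) = binrep(1) + '1'
binrep(1) = '1'  (base case)
Concatenating: '1' + '1' + '1' + '0' + '1' + '0' + '1' + '1' + '1' + '1' + '1' + '0' + '0' = '1110101111100'

1110101111100


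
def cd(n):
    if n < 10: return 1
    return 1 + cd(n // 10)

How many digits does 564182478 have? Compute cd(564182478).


cd(564182478) = 1 + cd(56418247)
cd(56418247) = 1 + cd(5641824)
cd(5641824) = 1 + cd(564182)
cd(564182) = 1 + cd(56418)
cd(56418) = 1 + cd(5641)
cd(5641) = 1 + cd(564)
cd(564) = 1 + cd(56)
cd(56) = 1 + cd(5)
cd(5) = 1  (base case: 5 < 10)
Unwinding: 1 + 1 + 1 + 1 + 1 + 1 + 1 + 1 + 1 = 9

9


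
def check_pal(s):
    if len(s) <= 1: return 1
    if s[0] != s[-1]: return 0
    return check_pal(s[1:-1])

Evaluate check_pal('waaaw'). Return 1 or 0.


check_pal('waaaw'): s[0]='w' == s[-1]='w' -> check check_pal('aaa')
check_pal('aaa'): s[0]='a' == s[-1]='a' -> check check_pal('a')
check_pal('a'): len <= 1 -> return 1  (base case)
Result: 1 (palindrome)

1


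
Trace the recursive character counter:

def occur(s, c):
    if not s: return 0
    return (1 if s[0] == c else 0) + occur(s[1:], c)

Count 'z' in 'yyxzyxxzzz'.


s[0]='y' != 'z' -> 0
s[0]='y' != 'z' -> 0
s[0]='x' != 'z' -> 0
s[0]='z' == 'z' -> 1
s[0]='y' != 'z' -> 0
s[0]='x' != 'z' -> 0
s[0]='x' != 'z' -> 0
s[0]='z' == 'z' -> 1
s[0]='z' == 'z' -> 1
s[0]='z' == 'z' -> 1
Sum: 0 + 0 + 0 + 1 + 0 + 0 + 0 + 1 + 1 + 1 = 4

4


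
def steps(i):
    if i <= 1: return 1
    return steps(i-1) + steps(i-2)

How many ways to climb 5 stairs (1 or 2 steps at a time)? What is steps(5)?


Building up from base cases:
steps(0) = 1
steps(1) = 1
steps(2) = steps(1) + steps(0) = 1 + 1 = 2
steps(3) = steps(2) + steps(1) = 2 + 1 = 3
steps(4) = steps(3) + steps(2) = 3 + 2 = 5
steps(5) = steps(4) + steps(3) = 5 + 3 = 8

8


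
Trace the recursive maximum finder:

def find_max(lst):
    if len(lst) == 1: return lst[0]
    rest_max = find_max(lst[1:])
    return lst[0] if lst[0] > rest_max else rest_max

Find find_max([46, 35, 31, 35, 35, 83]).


find_max([46, 35, 31, 35, 35, 83]): compare 46 with find_max([35, 31, 35, 35, 83])
find_max([35, 31, 35, 35, 83]): compare 35 with find_max([31, 35, 35, 83])
find_max([31, 35, 35, 83]): compare 31 with find_max([35, 35, 83])
find_max([35, 35, 83]): compare 35 with find_max([35, 83])
find_max([35, 83]): compare 35 with find_max([83])
find_max([83]) = 83  (base case)
Compare 35 with 83 -> 83
Compare 35 with 83 -> 83
Compare 31 with 83 -> 83
Compare 35 with 83 -> 83
Compare 46 with 83 -> 83

83


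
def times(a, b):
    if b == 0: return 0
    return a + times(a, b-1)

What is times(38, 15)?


times(38, 15) = 38 + times(38, 14)
times(38, 14) = 38 + times(38, 13)
times(38, 13) = 38 + times(38, 12)
times(38, 12) = 38 + times(38, 11)
times(38, 11) = 38 + times(38, 10)
times(38, 10) = 38 + times(38, 9)
times(38, 9) = 38 + times(38, 8)
times(38, 8) = 38 + times(38, 7)
times(38, 7) = 38 + times(38, 6)
times(38, 6) = 38 + times(38, 5)
times(38, 5) = 38 + times(38, 4)
times(38, 4) = 38 + times(38, 3)
times(38, 3) = 38 + times(38, 2)
times(38, 2) = 38 + times(38, 1)
times(38, 1) = 38 + times(38, 0)
times(38, 0) = 0  (base case)
Total: 38 + 38 + 38 + 38 + 38 + 38 + 38 + 38 + 38 + 38 + 38 + 38 + 38 + 38 + 38 + 0 = 570

570


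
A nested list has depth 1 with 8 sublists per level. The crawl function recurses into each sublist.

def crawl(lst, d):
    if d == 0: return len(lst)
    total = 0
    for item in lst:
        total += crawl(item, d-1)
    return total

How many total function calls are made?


At depth 0 (root): 1 call
At depth 1: each of 1 parents calls crawl on 8 children = 8 calls
Total: 1 + 8 = 9

9


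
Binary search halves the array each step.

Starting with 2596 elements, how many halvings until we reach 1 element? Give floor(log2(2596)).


2596 / 2 = 1298
1298 / 2 = 649
649 / 2 = 324
324 / 2 = 162
162 / 2 = 81
81 / 2 = 40
40 / 2 = 20
20 / 2 = 10
10 / 2 = 5
5 / 2 = 2
2 / 2 = 1
Reached 1 after 11 halvings

11


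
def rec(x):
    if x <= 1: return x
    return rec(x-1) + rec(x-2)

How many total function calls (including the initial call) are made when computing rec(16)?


Let C(n) = total calls for rec(n)
C(0) = 1, C(1) = 1
C(2) = 1 + C(1) + C(0) = 1 + 1 + 1 = 3
C(3) = 1 + C(2) + C(1) = 1 + 3 + 1 = 5
C(4) = 1 + C(3) + C(2) = 1 + 5 + 3 = 9
C(5) = 1 + C(4) + C(3) = 1 + 9 + 5 = 15
C(6) = 1 + C(5) + C(4) = 1 + 15 + 9 = 25
C(7) = 1 + C(6) + C(5) = 1 + 25 + 15 = 41
C(8) = 1 + C(7) + C(6) = 1 + 41 + 25 = 67
C(9) = 1 + C(8) + C(7) = 1 + 67 + 41 = 109
C(10) = 1 + C(9) + C(8) = 1 + 109 + 67 = 177
C(11) = 1 + C(10) + C(9) = 1 + 177 + 109 = 287
C(12) = 1 + C(11) + C(10) = 1 + 287 + 177 = 465
C(13) = 1 + C(12) + C(11) = 1 + 465 + 287 = 753
C(14) = 1 + C(13) + C(12) = 1 + 753 + 465 = 1219
C(15) = 1 + C(14) + C(13) = 1 + 1219 + 753 = 1973
C(16) = 1 + C(15) + C(14) = 1 + 1973 + 1219 = 3193

3193


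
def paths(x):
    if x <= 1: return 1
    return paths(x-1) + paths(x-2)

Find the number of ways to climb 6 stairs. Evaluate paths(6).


Building up from base cases:
paths(0) = 1
paths(1) = 1
paths(2) = paths(1) + paths(0) = 1 + 1 = 2
paths(3) = paths(2) + paths(1) = 2 + 1 = 3
paths(4) = paths(3) + paths(2) = 3 + 2 = 5
paths(5) = paths(4) + paths(3) = 5 + 3 = 8
paths(6) = paths(5) + paths(4) = 8 + 5 = 13

13


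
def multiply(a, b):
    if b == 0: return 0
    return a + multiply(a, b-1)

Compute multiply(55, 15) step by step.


multiply(55, 15) = 55 + multiply(55, 14)
multiply(55, 14) = 55 + multiply(55, 13)
multiply(55, 13) = 55 + multiply(55, 12)
multiply(55, 12) = 55 + multiply(55, 11)
multiply(55, 11) = 55 + multiply(55, 10)
multiply(55, 10) = 55 + multiply(55, 9)
multiply(55, 9) = 55 + multiply(55, 8)
multiply(55, 8) = 55 + multiply(55, 7)
multiply(55, 7) = 55 + multiply(55, 6)
multiply(55, 6) = 55 + multiply(55, 5)
multiply(55, 5) = 55 + multiply(55, 4)
multiply(55, 4) = 55 + multiply(55, 3)
multiply(55, 3) = 55 + multiply(55, 2)
multiply(55, 2) = 55 + multiply(55, 1)
multiply(55, 1) = 55 + multiply(55, 0)
multiply(55, 0) = 0  (base case)
Total: 55 + 55 + 55 + 55 + 55 + 55 + 55 + 55 + 55 + 55 + 55 + 55 + 55 + 55 + 55 + 0 = 825

825
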